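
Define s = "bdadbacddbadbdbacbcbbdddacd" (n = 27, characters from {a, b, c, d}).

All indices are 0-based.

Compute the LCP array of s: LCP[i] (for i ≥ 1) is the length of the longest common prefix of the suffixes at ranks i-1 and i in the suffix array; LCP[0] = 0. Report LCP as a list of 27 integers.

sorted suffixes:
  #0 SA[0]=15  'acbcbbdddacd'
  #1 SA[1]=24  'acd'
  #2 SA[2]=5  'acddbadbdbacbcbbdddacd'
  #3 SA[3]=2  'adbacddbadbdbacbcbbdddacd'
  #4 SA[4]=10  'adbdbacbcbbdddacd'
  #5 SA[5]=14  'bacbcbbdddacd'
  #6 SA[6]=4  'bacddbadbdbacbcbbdddacd'
  #7 SA[7]=9  'badbdbacbcbbdddacd'
  #8 SA[8]=19  'bbdddacd'
  #9 SA[9]=17  'bcbbdddacd'
  #10 SA[10]=0  'bdadbacddbadbdbacbcbbdddacd'
  #11 SA[11]=12  'bdbacbcbbdddacd'
  #12 SA[12]=20  'bdddacd'
  #13 SA[13]=18  'cbbdddacd'
  #14 SA[14]=16  'cbcbbdddacd'
  #15 SA[15]=25  'cd'
  #16 SA[16]=6  'cddbadbdbacbcbbdddacd'
  #17 SA[17]=26  'd'
  #18 SA[18]=23  'dacd'
  #19 SA[19]=1  'dadbacddbadbdbacbcbbdddacd'
  #20 SA[20]=13  'dbacbcbbdddacd'
  #21 SA[21]=3  'dbacddbadbdbacbcbbdddacd'
  #22 SA[22]=8  'dbadbdbacbcbbdddacd'
  #23 SA[23]=11  'dbdbacbcbbdddacd'
  #24 SA[24]=22  'ddacd'
  #25 SA[25]=7  'ddbadbdbacbcbbdddacd'
  #26 SA[26]=21  'dddacd'

SA = [15, 24, 5, 2, 10, 14, 4, 9, 19, 17, 0, 12, 20, 18, 16, 25, 6, 26, 23, 1, 13, 3, 8, 11, 22, 7, 21]
[i] adj suffixes → lcp
  [1] 15/24 → 2 ('ac')
  [2] 24/5 → 3 ('acd')
  [3] 5/2 → 1 ('a')
  [4] 2/10 → 3 ('adb')
  [5] 10/14 → 0 ('')
  [6] 14/4 → 3 ('bac')
  [7] 4/9 → 2 ('ba')
  [8] 9/19 → 1 ('b')
  [9] 19/17 → 1 ('b')
  [10] 17/0 → 1 ('b')
  [11] 0/12 → 2 ('bd')
  [12] 12/20 → 2 ('bd')
  [13] 20/18 → 0 ('')
  [14] 18/16 → 2 ('cb')
  [15] 16/25 → 1 ('c')
  [16] 25/6 → 2 ('cd')
  [17] 6/26 → 0 ('')
  [18] 26/23 → 1 ('d')
  [19] 23/1 → 2 ('da')
  [20] 1/13 → 1 ('d')
  [21] 13/3 → 4 ('dbac')
  [22] 3/8 → 3 ('dba')
  [23] 8/11 → 2 ('db')
  [24] 11/22 → 1 ('d')
  [25] 22/7 → 2 ('dd')
  [26] 7/21 → 2 ('dd')

[0, 2, 3, 1, 3, 0, 3, 2, 1, 1, 1, 2, 2, 0, 2, 1, 2, 0, 1, 2, 1, 4, 3, 2, 1, 2, 2]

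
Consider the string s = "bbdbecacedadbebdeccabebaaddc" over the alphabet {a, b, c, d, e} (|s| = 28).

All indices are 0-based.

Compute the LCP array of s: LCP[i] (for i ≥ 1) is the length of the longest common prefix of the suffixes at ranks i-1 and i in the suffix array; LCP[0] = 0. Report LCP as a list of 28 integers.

sorted suffixes:
  #0 SA[0]=23  'aaddc'
  #1 SA[1]=19  'abebaaddc'
  #2 SA[2]=6  'acedadbebdeccabebaaddc'
  #3 SA[3]=10  'adbebdeccabebaaddc'
  #4 SA[4]=24  'addc'
  #5 SA[5]=22  'baaddc'
  #6 SA[6]=0  'bbdbecacedadbebdeccabebaaddc'
  #7 SA[7]=1  'bdbecacedadbebdeccabebaaddc'
  #8 SA[8]=14  'bdeccabebaaddc'
  #9 SA[9]=20  'bebaaddc'
  #10 SA[10]=12  'bebdeccabebaaddc'
  #11 SA[11]=3  'becacedadbebdeccabebaaddc'
  #12 SA[12]=27  'c'
  #13 SA[13]=18  'cabebaaddc'
  #14 SA[14]=5  'cacedadbebdeccabebaaddc'
  #15 SA[15]=17  'ccabebaaddc'
  #16 SA[16]=7  'cedadbebdeccabebaaddc'
  #17 SA[17]=9  'dadbebdeccabebaaddc'
  #18 SA[18]=11  'dbebdeccabebaaddc'
  #19 SA[19]=2  'dbecacedadbebdeccabebaaddc'
  #20 SA[20]=26  'dc'
  #21 SA[21]=25  'ddc'
  #22 SA[22]=15  'deccabebaaddc'
  #23 SA[23]=21  'ebaaddc'
  #24 SA[24]=13  'ebdeccabebaaddc'
  #25 SA[25]=4  'ecacedadbebdeccabebaaddc'
  #26 SA[26]=16  'eccabebaaddc'
  #27 SA[27]=8  'edadbebdeccabebaaddc'

SA = [23, 19, 6, 10, 24, 22, 0, 1, 14, 20, 12, 3, 27, 18, 5, 17, 7, 9, 11, 2, 26, 25, 15, 21, 13, 4, 16, 8]
rank  pair      lcp
   1  s[23:],s[19:]  1  'a'
   2  s[19:],s[6:]  1  'a'
   3  s[6:],s[10:]  1  'a'
   4  s[10:],s[24:]  2  'ad'
   5  s[24:],s[22:]  0  ''
   6  s[22:],s[0:]  1  'b'
   7  s[0:],s[1:]  1  'b'
   8  s[1:],s[14:]  2  'bd'
   9  s[14:],s[20:]  1  'b'
  10  s[20:],s[12:]  3  'beb'
  11  s[12:],s[3:]  2  'be'
  12  s[3:],s[27:]  0  ''
  13  s[27:],s[18:]  1  'c'
  14  s[18:],s[5:]  2  'ca'
  15  s[5:],s[17:]  1  'c'
  16  s[17:],s[7:]  1  'c'
  17  s[7:],s[9:]  0  ''
  18  s[9:],s[11:]  1  'd'
  19  s[11:],s[2:]  3  'dbe'
  20  s[2:],s[26:]  1  'd'
  21  s[26:],s[25:]  1  'd'
  22  s[25:],s[15:]  1  'd'
  23  s[15:],s[21:]  0  ''
  24  s[21:],s[13:]  2  'eb'
  25  s[13:],s[4:]  1  'e'
  26  s[4:],s[16:]  2  'ec'
  27  s[16:],s[8:]  1  'e'

[0, 1, 1, 1, 2, 0, 1, 1, 2, 1, 3, 2, 0, 1, 2, 1, 1, 0, 1, 3, 1, 1, 1, 0, 2, 1, 2, 1]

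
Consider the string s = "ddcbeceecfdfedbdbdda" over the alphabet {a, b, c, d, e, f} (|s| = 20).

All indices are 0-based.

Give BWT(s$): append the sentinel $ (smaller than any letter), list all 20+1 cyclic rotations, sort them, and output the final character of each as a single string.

rank  rotation               last
    0  $ddcbeceecfdfedbdbdda  a
    1  a$ddcbeceecfdfedbdbdd  d
    2  bdbdda$ddcbeceecfdfed  d
    3  bdda$ddcbeceecfdfedbd  d
    4  beceecfdfedbdbdda$ddc  c
    5  cbeceecfdfedbdbdda$dd  d
    6  ceecfdfedbdbdda$ddcbe  e
    7  cfdfedbdbdda$ddcbecee  e
    8  da$ddcbeceecfdfedbdbd  d
    9  dbdbdda$ddcbeceecfdfe  e
   10  dbdda$ddcbeceecfdfedb  b
   11  dcbeceecfdfedbdbdda$d  d
   12  dda$ddcbeceecfdfedbdb  b
   13  ddcbeceecfdfedbdbdda$  $
   14  dfedbdbdda$ddcbeceecf  f
   15  eceecfdfedbdbdda$ddcb  b
   16  ecfdfedbdbdda$ddcbece  e
   17  edbdbdda$ddcbeceecfdf  f
   18  eecfdfedbdbdda$ddcbec  c
   19  fdfedbdbdda$ddcbeceec  c
   20  fedbdbdda$ddcbeceecfd  d

adddcdeedebdb$fbefccd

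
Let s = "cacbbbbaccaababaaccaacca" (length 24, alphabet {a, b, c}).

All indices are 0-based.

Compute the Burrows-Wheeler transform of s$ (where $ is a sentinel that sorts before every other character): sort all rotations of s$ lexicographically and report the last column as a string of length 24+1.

acccbbacabaaabbbcccc$aaaa

rank  rotation                   last
    0  $cacbbbbaccaababaaccaacca  a
    1  a$cacbbbbaccaababaaccaacc  c
    2  aababaaccaacca$cacbbbbacc  c
    3  aacca$cacbbbbaccaababaacc  c
    4  aaccaacca$cacbbbbaccaabab  b
    5  abaaccaacca$cacbbbbaccaab  b
    6  ababaaccaacca$cacbbbbacca  a
    7  acbbbbaccaababaaccaacca$c  c
    8  acca$cacbbbbaccaababaacca  a
    9  accaababaaccaacca$cacbbbb  b
   10  accaacca$cacbbbbaccaababa  a
   11  baaccaacca$cacbbbbaccaaba  a
   12  babaaccaacca$cacbbbbaccaa  a
   13  baccaababaaccaacca$cacbbb  b
   14  bbaccaababaaccaacca$cacbb  b
   15  bbbaccaababaaccaacca$cacb  b
   16  bbbbaccaababaaccaacca$cac  c
   17  ca$cacbbbbaccaababaaccaac  c
   18  caababaaccaacca$cacbbbbac  c
   19  caacca$cacbbbbaccaababaac  c
   20  cacbbbbaccaababaaccaacca$  $
   21  cbbbbaccaababaaccaacca$ca  a
   22  cca$cacbbbbaccaababaaccaa  a
   23  ccaababaaccaacca$cacbbbba  a
   24  ccaacca$cacbbbbaccaababaa  a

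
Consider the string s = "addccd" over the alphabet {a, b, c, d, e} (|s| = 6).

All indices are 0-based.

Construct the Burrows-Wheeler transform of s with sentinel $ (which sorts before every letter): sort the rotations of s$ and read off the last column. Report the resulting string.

rank  rotation last
    0  $addccd  d
    1  addccd$  $
    2  ccd$add  d
    3  cd$addc  c
    4  d$addcc  c
    5  dccd$ad  d
    6  ddccd$a  a

d$dccda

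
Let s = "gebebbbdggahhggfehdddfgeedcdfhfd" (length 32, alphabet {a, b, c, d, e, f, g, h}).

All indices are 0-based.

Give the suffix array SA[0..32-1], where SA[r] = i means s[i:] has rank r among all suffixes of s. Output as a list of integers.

rank→(start, suffix):
  0 → (10, 'ahhggfehdddfgeedcdfhfd')
  1 → (4, 'bbbdggahhggfehdddfgeedcdfhfd')
  2 → (5, 'bbdggahhggfehdddfgeedcdfhfd')
  3 → (6, 'bdggahhggfehdddfgeedcdfhfd')
  4 → (2, 'bebbbdggahhggfehdddfgeedcdfhfd')
  5 → (26, 'cdfhfd')
  6 → (31, 'd')
  7 → (25, 'dcdfhfd')
  8 → (18, 'dddfgeedcdfhfd')
  9 → (19, 'ddfgeedcdfhfd')
  10 → (20, 'dfgeedcdfhfd')
  11 → (27, 'dfhfd')
  12 → (7, 'dggahhggfehdddfgeedcdfhfd')
  13 → (3, 'ebbbdggahhggfehdddfgeedcdfhfd')
  14 → (1, 'ebebbbdggahhggfehdddfgeedcdfhfd')
  15 → (24, 'edcdfhfd')
  16 → (23, 'eedcdfhfd')
  17 → (16, 'ehdddfgeedcdfhfd')
  18 → (30, 'fd')
  19 → (15, 'fehdddfgeedcdfhfd')
  20 → (21, 'fgeedcdfhfd')
  21 → (28, 'fhfd')
  22 → (9, 'gahhggfehdddfgeedcdfhfd')
  23 → (0, 'gebebbbdggahhggfehdddfgeedcdfhfd')
  24 → (22, 'geedcdfhfd')
  25 → (14, 'gfehdddfgeedcdfhfd')
  26 → (8, 'ggahhggfehdddfgeedcdfhfd')
  27 → (13, 'ggfehdddfgeedcdfhfd')
  28 → (17, 'hdddfgeedcdfhfd')
  29 → (29, 'hfd')
  30 → (12, 'hggfehdddfgeedcdfhfd')
  31 → (11, 'hhggfehdddfgeedcdfhfd')

[10, 4, 5, 6, 2, 26, 31, 25, 18, 19, 20, 27, 7, 3, 1, 24, 23, 16, 30, 15, 21, 28, 9, 0, 22, 14, 8, 13, 17, 29, 12, 11]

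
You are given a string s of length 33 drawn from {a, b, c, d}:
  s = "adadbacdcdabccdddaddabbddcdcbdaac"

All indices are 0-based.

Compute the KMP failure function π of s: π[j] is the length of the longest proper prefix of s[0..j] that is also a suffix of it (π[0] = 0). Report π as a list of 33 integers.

π[0] = 0
j=1 s[j]='d': π[1]=0 (border '')
j=2 s[j]='a': π[2]=1 (border 'a')
j=3 s[j]='d': π[3]=2 (border 'ad')
j=4 s[j]='b': k: 2→0; π[4]=0 (border '')
j=5 s[j]='a': π[5]=1 (border 'a')
j=6 s[j]='c': k: 1→0; π[6]=0 (border '')
j=7 s[j]='d': π[7]=0 (border '')
j=8 s[j]='c': π[8]=0 (border '')
j=9 s[j]='d': π[9]=0 (border '')
j=10 s[j]='a': π[10]=1 (border 'a')
j=11 s[j]='b': k: 1→0; π[11]=0 (border '')
j=12 s[j]='c': π[12]=0 (border '')
j=13 s[j]='c': π[13]=0 (border '')
j=14 s[j]='d': π[14]=0 (border '')
j=15 s[j]='d': π[15]=0 (border '')
j=16 s[j]='d': π[16]=0 (border '')
j=17 s[j]='a': π[17]=1 (border 'a')
j=18 s[j]='d': π[18]=2 (border 'ad')
j=19 s[j]='d': k: 2→0; π[19]=0 (border '')
j=20 s[j]='a': π[20]=1 (border 'a')
j=21 s[j]='b': k: 1→0; π[21]=0 (border '')
j=22 s[j]='b': π[22]=0 (border '')
j=23 s[j]='d': π[23]=0 (border '')
j=24 s[j]='d': π[24]=0 (border '')
j=25 s[j]='c': π[25]=0 (border '')
j=26 s[j]='d': π[26]=0 (border '')
j=27 s[j]='c': π[27]=0 (border '')
j=28 s[j]='b': π[28]=0 (border '')
j=29 s[j]='d': π[29]=0 (border '')
j=30 s[j]='a': π[30]=1 (border 'a')
j=31 s[j]='a': k: 1→0; π[31]=1 (border 'a')
j=32 s[j]='c': k: 1→0; π[32]=0 (border '')

[0, 0, 1, 2, 0, 1, 0, 0, 0, 0, 1, 0, 0, 0, 0, 0, 0, 1, 2, 0, 1, 0, 0, 0, 0, 0, 0, 0, 0, 0, 1, 1, 0]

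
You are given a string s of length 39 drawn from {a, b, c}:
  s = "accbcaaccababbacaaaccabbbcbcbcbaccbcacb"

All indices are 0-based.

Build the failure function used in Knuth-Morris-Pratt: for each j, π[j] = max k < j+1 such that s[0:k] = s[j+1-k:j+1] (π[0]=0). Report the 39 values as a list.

π[0] = 0
j=1 s[j]='c': π[1]=0 (border '')
j=2 s[j]='c': π[2]=0 (border '')
j=3 s[j]='b': π[3]=0 (border '')
j=4 s[j]='c': π[4]=0 (border '')
j=5 s[j]='a': π[5]=1 (border 'a')
j=6 s[j]='a': k: 1→0; π[6]=1 (border 'a')
j=7 s[j]='c': π[7]=2 (border 'ac')
j=8 s[j]='c': π[8]=3 (border 'acc')
j=9 s[j]='a': k: 3→0; π[9]=1 (border 'a')
j=10 s[j]='b': k: 1→0; π[10]=0 (border '')
j=11 s[j]='a': π[11]=1 (border 'a')
j=12 s[j]='b': k: 1→0; π[12]=0 (border '')
j=13 s[j]='b': π[13]=0 (border '')
j=14 s[j]='a': π[14]=1 (border 'a')
j=15 s[j]='c': π[15]=2 (border 'ac')
j=16 s[j]='a': k: 2→0; π[16]=1 (border 'a')
j=17 s[j]='a': k: 1→0; π[17]=1 (border 'a')
j=18 s[j]='a': k: 1→0; π[18]=1 (border 'a')
j=19 s[j]='c': π[19]=2 (border 'ac')
j=20 s[j]='c': π[20]=3 (border 'acc')
j=21 s[j]='a': k: 3→0; π[21]=1 (border 'a')
j=22 s[j]='b': k: 1→0; π[22]=0 (border '')
j=23 s[j]='b': π[23]=0 (border '')
j=24 s[j]='b': π[24]=0 (border '')
j=25 s[j]='c': π[25]=0 (border '')
j=26 s[j]='b': π[26]=0 (border '')
j=27 s[j]='c': π[27]=0 (border '')
j=28 s[j]='b': π[28]=0 (border '')
j=29 s[j]='c': π[29]=0 (border '')
j=30 s[j]='b': π[30]=0 (border '')
j=31 s[j]='a': π[31]=1 (border 'a')
j=32 s[j]='c': π[32]=2 (border 'ac')
j=33 s[j]='c': π[33]=3 (border 'acc')
j=34 s[j]='b': π[34]=4 (border 'accb')
j=35 s[j]='c': π[35]=5 (border 'accbc')
j=36 s[j]='a': π[36]=6 (border 'accbca')
j=37 s[j]='c': k: 6→1; π[37]=2 (border 'ac')
j=38 s[j]='b': k: 2→0; π[38]=0 (border '')

[0, 0, 0, 0, 0, 1, 1, 2, 3, 1, 0, 1, 0, 0, 1, 2, 1, 1, 1, 2, 3, 1, 0, 0, 0, 0, 0, 0, 0, 0, 0, 1, 2, 3, 4, 5, 6, 2, 0]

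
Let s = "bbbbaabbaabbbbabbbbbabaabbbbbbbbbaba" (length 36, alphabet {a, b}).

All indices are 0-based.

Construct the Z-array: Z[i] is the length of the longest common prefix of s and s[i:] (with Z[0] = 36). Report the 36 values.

[36, 3, 2, 1, 0, 0, 2, 1, 0, 0, 5, 3, 2, 1, 0, 4, 5, 3, 2, 1, 0, 1, 0, 0, 4, 4, 4, 4, 4, 5, 3, 2, 1, 0, 1, 0]

Z[0]=36
i=1: fresh scan; Z[1]=3 extend→box=[1,4)
i=2: min(r-i=2, Z[1]=3)=2; Z[2]=2
i=3: min(r-i=1, Z[2]=2)=1; Z[3]=1
i=4: fresh scan; Z[4]=0
i=5: fresh scan; Z[5]=0
i=6: fresh scan; Z[6]=2 extend→box=[6,8)
i=7: min(r-i=1, Z[1]=3)=1; Z[7]=1
i=8: fresh scan; Z[8]=0
i=9: fresh scan; Z[9]=0
i=10: fresh scan; Z[10]=5 extend→box=[10,15)
i=11: min(r-i=4, Z[1]=3)=3; Z[11]=3
i=12: min(r-i=3, Z[2]=2)=2; Z[12]=2
i=13: min(r-i=2, Z[3]=1)=1; Z[13]=1
i=14: min(r-i=1, Z[4]=0)=0; Z[14]=0
i=15: fresh scan; Z[15]=4 extend→box=[15,19)
i=16: min(r-i=3, Z[1]=3)=3; Z[16]=5 extend→box=[16,21)
i=17: min(r-i=4, Z[1]=3)=3; Z[17]=3
i=18: min(r-i=3, Z[2]=2)=2; Z[18]=2
i=19: min(r-i=2, Z[3]=1)=1; Z[19]=1
i=20: min(r-i=1, Z[4]=0)=0; Z[20]=0
i=21: fresh scan; Z[21]=1 extend→box=[21,22)
i=22: fresh scan; Z[22]=0
i=23: fresh scan; Z[23]=0
i=24: fresh scan; Z[24]=4 extend→box=[24,28)
i=25: min(r-i=3, Z[1]=3)=3; Z[25]=4 extend→box=[25,29)
i=26: min(r-i=3, Z[1]=3)=3; Z[26]=4 extend→box=[26,30)
i=27: min(r-i=3, Z[1]=3)=3; Z[27]=4 extend→box=[27,31)
i=28: min(r-i=3, Z[1]=3)=3; Z[28]=4 extend→box=[28,32)
i=29: min(r-i=3, Z[1]=3)=3; Z[29]=5 extend→box=[29,34)
i=30: min(r-i=4, Z[1]=3)=3; Z[30]=3
i=31: min(r-i=3, Z[2]=2)=2; Z[31]=2
i=32: min(r-i=2, Z[3]=1)=1; Z[32]=1
i=33: min(r-i=1, Z[4]=0)=0; Z[33]=0
i=34: fresh scan; Z[34]=1 extend→box=[34,35)
i=35: fresh scan; Z[35]=0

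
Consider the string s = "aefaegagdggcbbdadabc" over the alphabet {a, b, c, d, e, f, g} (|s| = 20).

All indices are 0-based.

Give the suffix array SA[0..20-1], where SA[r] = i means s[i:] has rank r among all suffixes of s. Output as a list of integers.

[17, 15, 0, 3, 6, 12, 18, 13, 19, 11, 16, 14, 8, 1, 4, 2, 5, 10, 7, 9]

rank | idx | suffix
   0 |  17 | abc
   1 |  15 | adabc
   2 |   0 | aefaegagdggcbbdadabc
   3 |   3 | aegagdggcbbdadabc
   4 |   6 | agdggcbbdadabc
   5 |  12 | bbdadabc
   6 |  18 | bc
   7 |  13 | bdadabc
   8 |  19 | c
   9 |  11 | cbbdadabc
  10 |  16 | dabc
  11 |  14 | dadabc
  12 |   8 | dggcbbdadabc
  13 |   1 | efaegagdggcbbdadabc
  14 |   4 | egagdggcbbdadabc
  15 |   2 | faegagdggcbbdadabc
  16 |   5 | gagdggcbbdadabc
  17 |  10 | gcbbdadabc
  18 |   7 | gdggcbbdadabc
  19 |   9 | ggcbbdadabc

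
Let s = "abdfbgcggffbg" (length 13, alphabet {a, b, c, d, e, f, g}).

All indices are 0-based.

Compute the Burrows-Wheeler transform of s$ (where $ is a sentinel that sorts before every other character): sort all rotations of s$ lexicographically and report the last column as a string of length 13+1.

rank  rotation        last
    0  $abdfbgcggffbg  g
    1  abdfbgcggffbg$  $
    2  bdfbgcggffbg$a  a
    3  bg$abdfbgcggff  f
    4  bgcggffbg$abdf  f
    5  cggffbg$abdfbg  g
    6  dfbgcggffbg$ab  b
    7  fbg$abdfbgcggf  f
    8  fbgcggffbg$abd  d
    9  ffbg$abdfbgcgg  g
   10  g$abdfbgcggffb  b
   11  gcggffbg$abdfb  b
   12  gffbg$abdfbgcg  g
   13  ggffbg$abdfbgc  c

g$affgbfdgbbgc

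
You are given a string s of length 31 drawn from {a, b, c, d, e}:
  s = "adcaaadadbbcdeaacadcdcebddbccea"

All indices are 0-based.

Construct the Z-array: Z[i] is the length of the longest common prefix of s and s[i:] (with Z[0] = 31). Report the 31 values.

Z[0]=31
i=1: outside box; Z[1]=0
i=2: outside box; Z[2]=0
i=3: outside box; Z[3]=1 grow→box=[3,4)
i=4: outside box; Z[4]=1 grow→box=[4,5)
i=5: outside box; Z[5]=2 grow→box=[5,7)
i=6: min(r-i=1, Z[1]=0)=0; Z[6]=0
i=7: outside box; Z[7]=2 grow→box=[7,9)
i=8: min(r-i=1, Z[1]=0)=0; Z[8]=0
i=9: outside box; Z[9]=0
i=10: outside box; Z[10]=0
i=11: outside box; Z[11]=0
i=12: outside box; Z[12]=0
i=13: outside box; Z[13]=0
i=14: outside box; Z[14]=1 grow→box=[14,15)
i=15: outside box; Z[15]=1 grow→box=[15,16)
i=16: outside box; Z[16]=0
i=17: outside box; Z[17]=3 grow→box=[17,20)
i=18: min(r-i=2, Z[1]=0)=0; Z[18]=0
i=19: min(r-i=1, Z[2]=0)=0; Z[19]=0
i=20: outside box; Z[20]=0
i=21: outside box; Z[21]=0
i=22: outside box; Z[22]=0
i=23: outside box; Z[23]=0
i=24: outside box; Z[24]=0
i=25: outside box; Z[25]=0
i=26: outside box; Z[26]=0
i=27: outside box; Z[27]=0
i=28: outside box; Z[28]=0
i=29: outside box; Z[29]=0
i=30: outside box; Z[30]=1 grow→box=[30,31)

[31, 0, 0, 1, 1, 2, 0, 2, 0, 0, 0, 0, 0, 0, 1, 1, 0, 3, 0, 0, 0, 0, 0, 0, 0, 0, 0, 0, 0, 0, 1]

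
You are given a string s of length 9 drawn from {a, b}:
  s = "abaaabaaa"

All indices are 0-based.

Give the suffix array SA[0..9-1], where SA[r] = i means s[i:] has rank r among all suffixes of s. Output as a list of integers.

[8, 7, 6, 2, 3, 4, 0, 5, 1]

rank | idx | suffix
   0 |   8 | a
   1 |   7 | aa
   2 |   6 | aaa
   3 |   2 | aaabaaa
   4 |   3 | aabaaa
   5 |   4 | abaaa
   6 |   0 | abaaabaaa
   7 |   5 | baaa
   8 |   1 | baaabaaa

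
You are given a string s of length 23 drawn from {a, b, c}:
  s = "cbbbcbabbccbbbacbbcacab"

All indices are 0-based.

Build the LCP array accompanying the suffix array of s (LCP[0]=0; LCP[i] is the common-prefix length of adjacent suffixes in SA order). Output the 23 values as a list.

[0, 2, 1, 2, 0, 1, 2, 1, 2, 3, 2, 3, 3, 1, 2, 2, 0, 2, 1, 2, 4, 3, 1]

rank→(start, suffix):
  0 → (21, 'ab')
  1 → (6, 'abbccbbbacbbcacab')
  2 → (19, 'acab')
  3 → (14, 'acbbcacab')
  4 → (22, 'b')
  5 → (5, 'babbccbbbacbbcacab')
  6 → (13, 'bacbbcacab')
  7 → (12, 'bbacbbcacab')
  8 → (11, 'bbbacbbcacab')
  9 → (1, 'bbbcbabbccbbbacbbcacab')
  10 → (16, 'bbcacab')
  11 → (2, 'bbcbabbccbbbacbbcacab')
  12 → (7, 'bbccbbbacbbcacab')
  13 → (17, 'bcacab')
  14 → (3, 'bcbabbccbbbacbbcacab')
  15 → (8, 'bccbbbacbbcacab')
  16 → (20, 'cab')
  17 → (18, 'cacab')
  18 → (4, 'cbabbccbbbacbbcacab')
  19 → (10, 'cbbbacbbcacab')
  20 → (0, 'cbbbcbabbccbbbacbbcacab')
  21 → (15, 'cbbcacab')
  22 → (9, 'ccbbbacbbcacab')

SA = [21, 6, 19, 14, 22, 5, 13, 12, 11, 1, 16, 2, 7, 17, 3, 8, 20, 18, 4, 10, 0, 15, 9]
[i] adj suffixes → lcp
  [1] 21/6 → 2 ('ab')
  [2] 6/19 → 1 ('a')
  [3] 19/14 → 2 ('ac')
  [4] 14/22 → 0 ('')
  [5] 22/5 → 1 ('b')
  [6] 5/13 → 2 ('ba')
  [7] 13/12 → 1 ('b')
  [8] 12/11 → 2 ('bb')
  [9] 11/1 → 3 ('bbb')
  [10] 1/16 → 2 ('bb')
  [11] 16/2 → 3 ('bbc')
  [12] 2/7 → 3 ('bbc')
  [13] 7/17 → 1 ('b')
  [14] 17/3 → 2 ('bc')
  [15] 3/8 → 2 ('bc')
  [16] 8/20 → 0 ('')
  [17] 20/18 → 2 ('ca')
  [18] 18/4 → 1 ('c')
  [19] 4/10 → 2 ('cb')
  [20] 10/0 → 4 ('cbbb')
  [21] 0/15 → 3 ('cbb')
  [22] 15/9 → 1 ('c')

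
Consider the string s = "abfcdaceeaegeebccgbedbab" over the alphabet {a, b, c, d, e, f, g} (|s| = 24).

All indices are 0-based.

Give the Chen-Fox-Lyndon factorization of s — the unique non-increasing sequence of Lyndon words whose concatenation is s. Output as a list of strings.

emit factor 1: 'abfcdaceeaegeebccgbedb' (i=0, period=22)
emit factor 2: 'ab' (i=22, period=2)

["abfcdaceeaegeebccgbedb", "ab"]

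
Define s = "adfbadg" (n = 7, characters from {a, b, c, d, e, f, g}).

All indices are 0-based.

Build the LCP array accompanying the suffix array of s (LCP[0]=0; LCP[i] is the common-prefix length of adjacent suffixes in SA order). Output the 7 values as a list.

[0, 2, 0, 0, 1, 0, 0]

sorted suffixes:
  #0 SA[0]=0  'adfbadg'
  #1 SA[1]=4  'adg'
  #2 SA[2]=3  'badg'
  #3 SA[3]=1  'dfbadg'
  #4 SA[4]=5  'dg'
  #5 SA[5]=2  'fbadg'
  #6 SA[6]=6  'g'

SA = [0, 4, 3, 1, 5, 2, 6]
rank  pair      lcp
   1  s[0:],s[4:]  2  'ad'
   2  s[4:],s[3:]  0  ''
   3  s[3:],s[1:]  0  ''
   4  s[1:],s[5:]  1  'd'
   5  s[5:],s[2:]  0  ''
   6  s[2:],s[6:]  0  ''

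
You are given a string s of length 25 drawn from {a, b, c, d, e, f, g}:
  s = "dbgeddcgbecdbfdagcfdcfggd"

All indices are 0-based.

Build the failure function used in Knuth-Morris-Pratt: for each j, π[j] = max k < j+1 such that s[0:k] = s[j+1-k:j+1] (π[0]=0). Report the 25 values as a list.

π[0] = 0
j=1 s[j]='b': π[1]=0 (border '')
j=2 s[j]='g': π[2]=0 (border '')
j=3 s[j]='e': π[3]=0 (border '')
j=4 s[j]='d': π[4]=1 (border 'd')
j=5 s[j]='d': k: 1→0; π[5]=1 (border 'd')
j=6 s[j]='c': k: 1→0; π[6]=0 (border '')
j=7 s[j]='g': π[7]=0 (border '')
j=8 s[j]='b': π[8]=0 (border '')
j=9 s[j]='e': π[9]=0 (border '')
j=10 s[j]='c': π[10]=0 (border '')
j=11 s[j]='d': π[11]=1 (border 'd')
j=12 s[j]='b': π[12]=2 (border 'db')
j=13 s[j]='f': k: 2→0; π[13]=0 (border '')
j=14 s[j]='d': π[14]=1 (border 'd')
j=15 s[j]='a': k: 1→0; π[15]=0 (border '')
j=16 s[j]='g': π[16]=0 (border '')
j=17 s[j]='c': π[17]=0 (border '')
j=18 s[j]='f': π[18]=0 (border '')
j=19 s[j]='d': π[19]=1 (border 'd')
j=20 s[j]='c': k: 1→0; π[20]=0 (border '')
j=21 s[j]='f': π[21]=0 (border '')
j=22 s[j]='g': π[22]=0 (border '')
j=23 s[j]='g': π[23]=0 (border '')
j=24 s[j]='d': π[24]=1 (border 'd')

[0, 0, 0, 0, 1, 1, 0, 0, 0, 0, 0, 1, 2, 0, 1, 0, 0, 0, 0, 1, 0, 0, 0, 0, 1]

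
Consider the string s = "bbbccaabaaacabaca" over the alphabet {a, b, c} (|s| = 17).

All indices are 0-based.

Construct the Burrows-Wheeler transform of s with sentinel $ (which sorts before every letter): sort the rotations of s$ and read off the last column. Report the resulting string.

rank  rotation            last
    0  $bbbccaabaaacabaca  a
    1  a$bbbccaabaaacabac  c
    2  aaacabaca$bbbccaab  b
    3  aabaaacabaca$bbbcc  c
    4  aacabaca$bbbccaaba  a
    5  abaaacabaca$bbbcca  a
    6  abaca$bbbccaabaaac  c
    7  aca$bbbccaabaaacab  b
    8  acabaca$bbbccaabaa  a
    9  baaacabaca$bbbccaa  a
   10  baca$bbbccaabaaaca  a
   11  bbbccaabaaacabaca$  $
   12  bbccaabaaacabaca$b  b
   13  bccaabaaacabaca$bb  b
   14  ca$bbbccaabaaacaba  a
   15  caabaaacabaca$bbbc  c
   16  cabaca$bbbccaabaaa  a
   17  ccaabaaacabaca$bbb  b

acbcaacbaaa$bbacab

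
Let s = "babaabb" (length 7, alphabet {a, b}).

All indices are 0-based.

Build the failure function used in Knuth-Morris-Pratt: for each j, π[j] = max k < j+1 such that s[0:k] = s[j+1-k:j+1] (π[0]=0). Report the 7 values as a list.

π[0] = 0
j=1 s[j]='a': π[1]=0 (border '')
j=2 s[j]='b': π[2]=1 (border 'b')
j=3 s[j]='a': π[3]=2 (border 'ba')
j=4 s[j]='a': k: 2→0; π[4]=0 (border '')
j=5 s[j]='b': π[5]=1 (border 'b')
j=6 s[j]='b': k: 1→0; π[6]=1 (border 'b')

[0, 0, 1, 2, 0, 1, 1]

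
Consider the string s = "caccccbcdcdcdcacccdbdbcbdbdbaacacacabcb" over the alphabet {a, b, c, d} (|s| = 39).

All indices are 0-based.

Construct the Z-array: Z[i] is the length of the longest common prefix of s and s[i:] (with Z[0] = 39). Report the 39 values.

[39, 0, 1, 1, 1, 1, 0, 1, 0, 1, 0, 1, 0, 5, 0, 1, 1, 1, 0, 0, 0, 0, 1, 0, 0, 0, 0, 0, 0, 0, 3, 0, 3, 0, 2, 0, 0, 1, 0]

Z[0]=39
i=1: i≥r, start 0; Z[1]=0
i=2: i≥r, start 0; Z[2]=1 scan→box=[2,3)
i=3: i≥r, start 0; Z[3]=1 scan→box=[3,4)
i=4: i≥r, start 0; Z[4]=1 scan→box=[4,5)
i=5: i≥r, start 0; Z[5]=1 scan→box=[5,6)
i=6: i≥r, start 0; Z[6]=0
i=7: i≥r, start 0; Z[7]=1 scan→box=[7,8)
i=8: i≥r, start 0; Z[8]=0
i=9: i≥r, start 0; Z[9]=1 scan→box=[9,10)
i=10: i≥r, start 0; Z[10]=0
i=11: i≥r, start 0; Z[11]=1 scan→box=[11,12)
i=12: i≥r, start 0; Z[12]=0
i=13: i≥r, start 0; Z[13]=5 scan→box=[13,18)
i=14: min(r-i=4, Z[1]=0)=0; Z[14]=0
i=15: min(r-i=3, Z[2]=1)=1; Z[15]=1
i=16: min(r-i=2, Z[3]=1)=1; Z[16]=1
i=17: min(r-i=1, Z[4]=1)=1; Z[17]=1
i=18: i≥r, start 0; Z[18]=0
i=19: i≥r, start 0; Z[19]=0
i=20: i≥r, start 0; Z[20]=0
i=21: i≥r, start 0; Z[21]=0
i=22: i≥r, start 0; Z[22]=1 scan→box=[22,23)
i=23: i≥r, start 0; Z[23]=0
i=24: i≥r, start 0; Z[24]=0
i=25: i≥r, start 0; Z[25]=0
i=26: i≥r, start 0; Z[26]=0
i=27: i≥r, start 0; Z[27]=0
i=28: i≥r, start 0; Z[28]=0
i=29: i≥r, start 0; Z[29]=0
i=30: i≥r, start 0; Z[30]=3 scan→box=[30,33)
i=31: min(r-i=2, Z[1]=0)=0; Z[31]=0
i=32: min(r-i=1, Z[2]=1)=1; Z[32]=3 scan→box=[32,35)
i=33: min(r-i=2, Z[1]=0)=0; Z[33]=0
i=34: min(r-i=1, Z[2]=1)=1; Z[34]=2 scan→box=[34,36)
i=35: min(r-i=1, Z[1]=0)=0; Z[35]=0
i=36: i≥r, start 0; Z[36]=0
i=37: i≥r, start 0; Z[37]=1 scan→box=[37,38)
i=38: i≥r, start 0; Z[38]=0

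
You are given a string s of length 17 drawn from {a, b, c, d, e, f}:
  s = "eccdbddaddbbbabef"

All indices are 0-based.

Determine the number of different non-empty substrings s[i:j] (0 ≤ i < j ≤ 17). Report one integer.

139

rank | idx | suffix
   0 |  13 | abef
   1 |   7 | addbbbabef
   2 |  12 | babef
   3 |  11 | bbabef
   4 |  10 | bbbabef
   5 |   4 | bddaddbbbabef
   6 |  14 | bef
   7 |   1 | ccdbddaddbbbabef
   8 |   2 | cdbddaddbbbabef
   9 |   6 | daddbbbabef
  10 |   9 | dbbbabef
  11 |   3 | dbddaddbbbabef
  12 |   5 | ddaddbbbabef
  13 |   8 | ddbbbabef
  14 |   0 | eccdbddaddbbbabef
  15 |  15 | ef
  16 |  16 | f

SA = [13, 7, 12, 11, 10, 4, 14, 1, 2, 6, 9, 3, 5, 8, 0, 15, 16]
[i] adj suffixes → lcp
  [1] 13/7 → 1 ('a')
  [2] 7/12 → 0 ('')
  [3] 12/11 → 1 ('b')
  [4] 11/10 → 2 ('bb')
  [5] 10/4 → 1 ('b')
  [6] 4/14 → 1 ('b')
  [7] 14/1 → 0 ('')
  [8] 1/2 → 1 ('c')
  [9] 2/6 → 0 ('')
  [10] 6/9 → 1 ('d')
  [11] 9/3 → 2 ('db')
  [12] 3/5 → 1 ('d')
  [13] 5/8 → 2 ('dd')
  [14] 8/0 → 0 ('')
  [15] 0/15 → 1 ('e')
  [16] 15/16 → 0 ('')

n(n+1)/2 = 17·18/2 = 153
Σ LCP = 0 + 1 + 0 + 1 + 2 + 1 + 1 + 0 + 1 + 0 + 1 + 2 + 1 + 2 + 0 + 1 + 0 = 14
distinct = 153 − 14 = 139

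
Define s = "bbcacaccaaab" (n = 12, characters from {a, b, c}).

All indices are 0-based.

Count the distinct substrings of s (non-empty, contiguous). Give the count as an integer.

64

rank | idx | suffix
   0 |   8 | aaab
   1 |   9 | aab
   2 |  10 | ab
   3 |   3 | acaccaaab
   4 |   5 | accaaab
   5 |  11 | b
   6 |   0 | bbcacaccaaab
   7 |   1 | bcacaccaaab
   8 |   7 | caaab
   9 |   2 | cacaccaaab
  10 |   4 | caccaaab
  11 |   6 | ccaaab

SA = [8, 9, 10, 3, 5, 11, 0, 1, 7, 2, 4, 6]
rank  pair      lcp
   1  s[8:],s[9:]  2  'aa'
   2  s[9:],s[10:]  1  'a'
   3  s[10:],s[3:]  1  'a'
   4  s[3:],s[5:]  2  'ac'
   5  s[5:],s[11:]  0  ''
   6  s[11:],s[0:]  1  'b'
   7  s[0:],s[1:]  1  'b'
   8  s[1:],s[7:]  0  ''
   9  s[7:],s[2:]  2  'ca'
  10  s[2:],s[4:]  3  'cac'
  11  s[4:],s[6:]  1  'c'

n(n+1)/2 = 12·13/2 = 78
Σ LCP = 0 + 2 + 1 + 1 + 2 + 0 + 1 + 1 + 0 + 2 + 3 + 1 = 14
distinct = 78 − 14 = 64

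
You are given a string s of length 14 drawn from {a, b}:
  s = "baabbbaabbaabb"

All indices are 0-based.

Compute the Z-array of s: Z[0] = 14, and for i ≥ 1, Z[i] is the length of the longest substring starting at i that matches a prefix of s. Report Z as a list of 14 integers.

Z[0]=14
i=1: fresh scan; Z[1]=0
i=2: fresh scan; Z[2]=0
i=3: fresh scan; Z[3]=1 scan→box=[3,4)
i=4: fresh scan; Z[4]=1 scan→box=[4,5)
i=5: fresh scan; Z[5]=5 scan→box=[5,10)
i=6: min(r-i=4, Z[1]=0)=0; Z[6]=0
i=7: min(r-i=3, Z[2]=0)=0; Z[7]=0
i=8: min(r-i=2, Z[3]=1)=1; Z[8]=1
i=9: min(r-i=1, Z[4]=1)=1; Z[9]=5 scan→box=[9,14)
i=10: min(r-i=4, Z[1]=0)=0; Z[10]=0
i=11: min(r-i=3, Z[2]=0)=0; Z[11]=0
i=12: min(r-i=2, Z[3]=1)=1; Z[12]=1
i=13: min(r-i=1, Z[4]=1)=1; Z[13]=1

[14, 0, 0, 1, 1, 5, 0, 0, 1, 5, 0, 0, 1, 1]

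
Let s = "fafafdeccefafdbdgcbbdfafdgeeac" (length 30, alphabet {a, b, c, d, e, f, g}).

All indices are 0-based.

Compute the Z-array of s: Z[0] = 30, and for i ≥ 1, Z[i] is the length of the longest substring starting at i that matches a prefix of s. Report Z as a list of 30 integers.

[30, 0, 3, 0, 1, 0, 0, 0, 0, 0, 3, 0, 1, 0, 0, 0, 0, 0, 0, 0, 0, 3, 0, 1, 0, 0, 0, 0, 0, 0]

Z[0]=30
i=1: outside box; Z[1]=0
i=2: outside box; Z[2]=3 scan→box=[2,5)
i=3: min(r-i=2, Z[1]=0)=0; Z[3]=0
i=4: min(r-i=1, Z[2]=3)=1; Z[4]=1
i=5: outside box; Z[5]=0
i=6: outside box; Z[6]=0
i=7: outside box; Z[7]=0
i=8: outside box; Z[8]=0
i=9: outside box; Z[9]=0
i=10: outside box; Z[10]=3 scan→box=[10,13)
i=11: min(r-i=2, Z[1]=0)=0; Z[11]=0
i=12: min(r-i=1, Z[2]=3)=1; Z[12]=1
i=13: outside box; Z[13]=0
i=14: outside box; Z[14]=0
i=15: outside box; Z[15]=0
i=16: outside box; Z[16]=0
i=17: outside box; Z[17]=0
i=18: outside box; Z[18]=0
i=19: outside box; Z[19]=0
i=20: outside box; Z[20]=0
i=21: outside box; Z[21]=3 scan→box=[21,24)
i=22: min(r-i=2, Z[1]=0)=0; Z[22]=0
i=23: min(r-i=1, Z[2]=3)=1; Z[23]=1
i=24: outside box; Z[24]=0
i=25: outside box; Z[25]=0
i=26: outside box; Z[26]=0
i=27: outside box; Z[27]=0
i=28: outside box; Z[28]=0
i=29: outside box; Z[29]=0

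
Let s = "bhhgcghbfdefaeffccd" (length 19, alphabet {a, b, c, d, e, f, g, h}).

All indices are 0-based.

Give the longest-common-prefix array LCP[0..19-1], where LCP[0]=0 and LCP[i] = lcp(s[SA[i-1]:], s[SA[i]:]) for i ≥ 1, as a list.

rank→(start, suffix):
  0 → (12, 'aeffccd')
  1 → (7, 'bfdefaeffccd')
  2 → (0, 'bhhgcghbfdefaeffccd')
  3 → (16, 'ccd')
  4 → (17, 'cd')
  5 → (4, 'cghbfdefaeffccd')
  6 → (18, 'd')
  7 → (9, 'defaeffccd')
  8 → (10, 'efaeffccd')
  9 → (13, 'effccd')
  10 → (11, 'faeffccd')
  11 → (15, 'fccd')
  12 → (8, 'fdefaeffccd')
  13 → (14, 'ffccd')
  14 → (3, 'gcghbfdefaeffccd')
  15 → (5, 'ghbfdefaeffccd')
  16 → (6, 'hbfdefaeffccd')
  17 → (2, 'hgcghbfdefaeffccd')
  18 → (1, 'hhgcghbfdefaeffccd')

SA = [12, 7, 0, 16, 17, 4, 18, 9, 10, 13, 11, 15, 8, 14, 3, 5, 6, 2, 1]
rank  pair      lcp
   1  s[12:],s[7:]  0  ''
   2  s[7:],s[0:]  1  'b'
   3  s[0:],s[16:]  0  ''
   4  s[16:],s[17:]  1  'c'
   5  s[17:],s[4:]  1  'c'
   6  s[4:],s[18:]  0  ''
   7  s[18:],s[9:]  1  'd'
   8  s[9:],s[10:]  0  ''
   9  s[10:],s[13:]  2  'ef'
  10  s[13:],s[11:]  0  ''
  11  s[11:],s[15:]  1  'f'
  12  s[15:],s[8:]  1  'f'
  13  s[8:],s[14:]  1  'f'
  14  s[14:],s[3:]  0  ''
  15  s[3:],s[5:]  1  'g'
  16  s[5:],s[6:]  0  ''
  17  s[6:],s[2:]  1  'h'
  18  s[2:],s[1:]  1  'h'

[0, 0, 1, 0, 1, 1, 0, 1, 0, 2, 0, 1, 1, 1, 0, 1, 0, 1, 1]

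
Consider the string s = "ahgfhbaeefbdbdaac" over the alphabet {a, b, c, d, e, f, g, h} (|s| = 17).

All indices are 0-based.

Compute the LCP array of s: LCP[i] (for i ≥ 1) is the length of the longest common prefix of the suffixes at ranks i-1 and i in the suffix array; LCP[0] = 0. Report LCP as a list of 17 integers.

sorted suffixes:
  #0 SA[0]=14  'aac'
  #1 SA[1]=15  'ac'
  #2 SA[2]=6  'aeefbdbdaac'
  #3 SA[3]=0  'ahgfhbaeefbdbdaac'
  #4 SA[4]=5  'baeefbdbdaac'
  #5 SA[5]=12  'bdaac'
  #6 SA[6]=10  'bdbdaac'
  #7 SA[7]=16  'c'
  #8 SA[8]=13  'daac'
  #9 SA[9]=11  'dbdaac'
  #10 SA[10]=7  'eefbdbdaac'
  #11 SA[11]=8  'efbdbdaac'
  #12 SA[12]=9  'fbdbdaac'
  #13 SA[13]=3  'fhbaeefbdbdaac'
  #14 SA[14]=2  'gfhbaeefbdbdaac'
  #15 SA[15]=4  'hbaeefbdbdaac'
  #16 SA[16]=1  'hgfhbaeefbdbdaac'

SA = [14, 15, 6, 0, 5, 12, 10, 16, 13, 11, 7, 8, 9, 3, 2, 4, 1]
[i] adj suffixes → lcp
  [1] 14/15 → 1 ('a')
  [2] 15/6 → 1 ('a')
  [3] 6/0 → 1 ('a')
  [4] 0/5 → 0 ('')
  [5] 5/12 → 1 ('b')
  [6] 12/10 → 2 ('bd')
  [7] 10/16 → 0 ('')
  [8] 16/13 → 0 ('')
  [9] 13/11 → 1 ('d')
  [10] 11/7 → 0 ('')
  [11] 7/8 → 1 ('e')
  [12] 8/9 → 0 ('')
  [13] 9/3 → 1 ('f')
  [14] 3/2 → 0 ('')
  [15] 2/4 → 0 ('')
  [16] 4/1 → 1 ('h')

[0, 1, 1, 1, 0, 1, 2, 0, 0, 1, 0, 1, 0, 1, 0, 0, 1]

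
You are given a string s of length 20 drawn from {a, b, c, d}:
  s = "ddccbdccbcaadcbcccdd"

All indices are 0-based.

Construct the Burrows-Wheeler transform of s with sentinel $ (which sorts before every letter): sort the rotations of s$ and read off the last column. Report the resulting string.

rank  rotation               last
    0  $ddccbdccbcaadcbcccdd  d
    1  aadcbcccdd$ddccbdccbc  c
    2  adcbcccdd$ddccbdccbca  a
    3  bcaadcbcccdd$ddccbdcc  c
    4  bcccdd$ddccbdccbcaadc  c
    5  bdccbcaadcbcccdd$ddcc  c
    6  caadcbcccdd$ddccbdccb  b
    7  cbcaadcbcccdd$ddccbdc  c
    8  cbcccdd$ddccbdccbcaad  d
    9  cbdccbcaadcbcccdd$ddc  c
   10  ccbcaadcbcccdd$ddccbd  d
   11  ccbdccbcaadcbcccdd$dd  d
   12  cccdd$ddccbdccbcaadcb  b
   13  ccdd$ddccbdccbcaadcbc  c
   14  cdd$ddccbdccbcaadcbcc  c
   15  d$ddccbdccbcaadcbcccd  d
   16  dcbcccdd$ddccbdccbcaa  a
   17  dccbcaadcbcccdd$ddccb  b
   18  dccbdccbcaadcbcccdd$d  d
   19  dd$ddccbdccbcaadcbccc  c
   20  ddccbdccbcaadcbcccdd$  $

dcacccbcdcddbccdabdc$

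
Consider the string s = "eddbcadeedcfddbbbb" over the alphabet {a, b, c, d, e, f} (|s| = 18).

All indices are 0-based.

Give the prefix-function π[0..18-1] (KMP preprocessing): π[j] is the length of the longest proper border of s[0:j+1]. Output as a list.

[0, 0, 0, 0, 0, 0, 0, 1, 1, 2, 0, 0, 0, 0, 0, 0, 0, 0]

π[0] = 0
j=1 s[j]='d': π[1]=0 (border '')
j=2 s[j]='d': π[2]=0 (border '')
j=3 s[j]='b': π[3]=0 (border '')
j=4 s[j]='c': π[4]=0 (border '')
j=5 s[j]='a': π[5]=0 (border '')
j=6 s[j]='d': π[6]=0 (border '')
j=7 s[j]='e': π[7]=1 (border 'e')
j=8 s[j]='e': k: 1→0; π[8]=1 (border 'e')
j=9 s[j]='d': π[9]=2 (border 'ed')
j=10 s[j]='c': k: 2→0; π[10]=0 (border '')
j=11 s[j]='f': π[11]=0 (border '')
j=12 s[j]='d': π[12]=0 (border '')
j=13 s[j]='d': π[13]=0 (border '')
j=14 s[j]='b': π[14]=0 (border '')
j=15 s[j]='b': π[15]=0 (border '')
j=16 s[j]='b': π[16]=0 (border '')
j=17 s[j]='b': π[17]=0 (border '')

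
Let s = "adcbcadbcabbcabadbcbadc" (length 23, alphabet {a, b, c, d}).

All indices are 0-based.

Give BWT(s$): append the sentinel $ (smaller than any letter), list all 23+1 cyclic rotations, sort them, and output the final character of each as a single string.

rank  rotation                  last
    0  $adcbcadbcabbcabadbcbadc  c
    1  abadbcbadc$adcbcadbcabbc  c
    2  abbcabadbcbadc$adcbcadbc  c
    3  adbcabbcabadbcbadc$adcbc  c
    4  adbcbadc$adcbcadbcabbcab  b
    5  adc$adcbcadbcabbcabadbcb  b
    6  adcbcadbcabbcabadbcbadc$  $
    7  badbcbadc$adcbcadbcabbca  a
    8  badc$adcbcadbcabbcabadbc  c
    9  bbcabadbcbadc$adcbcadbca  a
   10  bcabadbcbadc$adcbcadbcab  b
   11  bcabbcabadbcbadc$adcbcad  d
   12  bcadbcabbcabadbcbadc$adc  c
   13  bcbadc$adcbcadbcabbcabad  d
   14  c$adcbcadbcabbcabadbcbad  d
   15  cabadbcbadc$adcbcadbcabb  b
   16  cabbcabadbcbadc$adcbcadb  b
   17  cadbcabbcabadbcbadc$adcb  b
   18  cbadc$adcbcadbcabbcabadb  b
   19  cbcadbcabbcabadbcbadc$ad  d
   20  dbcabbcabadbcbadc$adcbca  a
   21  dbcbadc$adcbcadbcabbcaba  a
   22  dc$adcbcadbcabbcabadbcba  a
   23  dcbcadbcabbcabadbcbadc$a  a

ccccbb$acabdcddbbbbdaaaa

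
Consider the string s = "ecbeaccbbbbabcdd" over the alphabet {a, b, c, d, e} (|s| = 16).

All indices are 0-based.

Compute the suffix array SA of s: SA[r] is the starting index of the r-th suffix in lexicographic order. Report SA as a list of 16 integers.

[11, 4, 10, 9, 8, 7, 12, 2, 6, 1, 5, 13, 15, 14, 3, 0]

rank | idx | suffix
   0 |  11 | abcdd
   1 |   4 | accbbbbabcdd
   2 |  10 | babcdd
   3 |   9 | bbabcdd
   4 |   8 | bbbabcdd
   5 |   7 | bbbbabcdd
   6 |  12 | bcdd
   7 |   2 | beaccbbbbabcdd
   8 |   6 | cbbbbabcdd
   9 |   1 | cbeaccbbbbabcdd
  10 |   5 | ccbbbbabcdd
  11 |  13 | cdd
  12 |  15 | d
  13 |  14 | dd
  14 |   3 | eaccbbbbabcdd
  15 |   0 | ecbeaccbbbbabcdd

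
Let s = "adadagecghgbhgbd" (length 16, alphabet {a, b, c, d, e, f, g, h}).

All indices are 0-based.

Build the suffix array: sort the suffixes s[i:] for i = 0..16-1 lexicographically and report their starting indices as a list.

sorted suffixes:
  #0 SA[0]=0  'adadagecghgbhgbd'
  #1 SA[1]=2  'adagecghgbhgbd'
  #2 SA[2]=4  'agecghgbhgbd'
  #3 SA[3]=14  'bd'
  #4 SA[4]=11  'bhgbd'
  #5 SA[5]=7  'cghgbhgbd'
  #6 SA[6]=15  'd'
  #7 SA[7]=1  'dadagecghgbhgbd'
  #8 SA[8]=3  'dagecghgbhgbd'
  #9 SA[9]=6  'ecghgbhgbd'
  #10 SA[10]=13  'gbd'
  #11 SA[11]=10  'gbhgbd'
  #12 SA[12]=5  'gecghgbhgbd'
  #13 SA[13]=8  'ghgbhgbd'
  #14 SA[14]=12  'hgbd'
  #15 SA[15]=9  'hgbhgbd'

[0, 2, 4, 14, 11, 7, 15, 1, 3, 6, 13, 10, 5, 8, 12, 9]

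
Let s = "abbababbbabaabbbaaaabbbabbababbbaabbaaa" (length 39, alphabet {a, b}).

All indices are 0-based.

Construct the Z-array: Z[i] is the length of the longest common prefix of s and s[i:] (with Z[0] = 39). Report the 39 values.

[39, 0, 0, 2, 0, 3, 0, 0, 0, 2, 0, 1, 3, 0, 0, 0, 1, 1, 1, 3, 0, 0, 0, 10, 0, 0, 2, 0, 3, 0, 0, 0, 1, 4, 0, 0, 1, 1, 1]

Z[0]=39
i=1: fresh scan; Z[1]=0
i=2: fresh scan; Z[2]=0
i=3: fresh scan; Z[3]=2 grow→box=[3,5)
i=4: min(r-i=1, Z[1]=0)=0; Z[4]=0
i=5: fresh scan; Z[5]=3 grow→box=[5,8)
i=6: min(r-i=2, Z[1]=0)=0; Z[6]=0
i=7: min(r-i=1, Z[2]=0)=0; Z[7]=0
i=8: fresh scan; Z[8]=0
i=9: fresh scan; Z[9]=2 grow→box=[9,11)
i=10: min(r-i=1, Z[1]=0)=0; Z[10]=0
i=11: fresh scan; Z[11]=1 grow→box=[11,12)
i=12: fresh scan; Z[12]=3 grow→box=[12,15)
i=13: min(r-i=2, Z[1]=0)=0; Z[13]=0
i=14: min(r-i=1, Z[2]=0)=0; Z[14]=0
i=15: fresh scan; Z[15]=0
i=16: fresh scan; Z[16]=1 grow→box=[16,17)
i=17: fresh scan; Z[17]=1 grow→box=[17,18)
i=18: fresh scan; Z[18]=1 grow→box=[18,19)
i=19: fresh scan; Z[19]=3 grow→box=[19,22)
i=20: min(r-i=2, Z[1]=0)=0; Z[20]=0
i=21: min(r-i=1, Z[2]=0)=0; Z[21]=0
i=22: fresh scan; Z[22]=0
i=23: fresh scan; Z[23]=10 grow→box=[23,33)
i=24: min(r-i=9, Z[1]=0)=0; Z[24]=0
i=25: min(r-i=8, Z[2]=0)=0; Z[25]=0
i=26: min(r-i=7, Z[3]=2)=2; Z[26]=2
i=27: min(r-i=6, Z[4]=0)=0; Z[27]=0
i=28: min(r-i=5, Z[5]=3)=3; Z[28]=3
i=29: min(r-i=4, Z[6]=0)=0; Z[29]=0
i=30: min(r-i=3, Z[7]=0)=0; Z[30]=0
i=31: min(r-i=2, Z[8]=0)=0; Z[31]=0
i=32: min(r-i=1, Z[9]=2)=1; Z[32]=1
i=33: fresh scan; Z[33]=4 grow→box=[33,37)
i=34: min(r-i=3, Z[1]=0)=0; Z[34]=0
i=35: min(r-i=2, Z[2]=0)=0; Z[35]=0
i=36: min(r-i=1, Z[3]=2)=1; Z[36]=1
i=37: fresh scan; Z[37]=1 grow→box=[37,38)
i=38: fresh scan; Z[38]=1 grow→box=[38,39)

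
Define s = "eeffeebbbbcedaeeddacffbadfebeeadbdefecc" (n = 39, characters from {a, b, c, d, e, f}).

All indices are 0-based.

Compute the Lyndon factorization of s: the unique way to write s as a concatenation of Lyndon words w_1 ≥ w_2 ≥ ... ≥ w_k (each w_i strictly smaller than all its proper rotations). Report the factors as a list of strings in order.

emit factor 1: 'eeff' (i=0, period=4)
emit factor 2: 'e' (i=4, period=1)
emit factor 3: 'e' (i=5, period=1)
emit factor 4: 'bbbbced' (i=6, period=7)
emit factor 5: 'aeedd' (i=13, period=5)
emit factor 6: 'acffbadfebeeadbdefecc' (i=18, period=21)

["eeff", "e", "e", "bbbbced", "aeedd", "acffbadfebeeadbdefecc"]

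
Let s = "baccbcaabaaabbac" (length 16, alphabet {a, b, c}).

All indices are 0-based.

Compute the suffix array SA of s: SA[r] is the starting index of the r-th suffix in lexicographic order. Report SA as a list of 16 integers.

rank→(start, suffix):
  0 → (9, 'aaabbac')
  1 → (6, 'aabaaabbac')
  2 → (10, 'aabbac')
  3 → (7, 'abaaabbac')
  4 → (11, 'abbac')
  5 → (14, 'ac')
  6 → (1, 'accbcaabaaabbac')
  7 → (8, 'baaabbac')
  8 → (13, 'bac')
  9 → (0, 'baccbcaabaaabbac')
  10 → (12, 'bbac')
  11 → (4, 'bcaabaaabbac')
  12 → (15, 'c')
  13 → (5, 'caabaaabbac')
  14 → (3, 'cbcaabaaabbac')
  15 → (2, 'ccbcaabaaabbac')

[9, 6, 10, 7, 11, 14, 1, 8, 13, 0, 12, 4, 15, 5, 3, 2]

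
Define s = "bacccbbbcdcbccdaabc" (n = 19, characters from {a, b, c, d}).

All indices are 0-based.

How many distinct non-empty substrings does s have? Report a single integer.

168

rank→(start, suffix):
  0 → (15, 'aabc')
  1 → (16, 'abc')
  2 → (1, 'acccbbbcdcbccdaabc')
  3 → (0, 'bacccbbbcdcbccdaabc')
  4 → (5, 'bbbcdcbccdaabc')
  5 → (6, 'bbcdcbccdaabc')
  6 → (17, 'bc')
  7 → (11, 'bccdaabc')
  8 → (7, 'bcdcbccdaabc')
  9 → (18, 'c')
  10 → (4, 'cbbbcdcbccdaabc')
  11 → (10, 'cbccdaabc')
  12 → (3, 'ccbbbcdcbccdaabc')
  13 → (2, 'cccbbbcdcbccdaabc')
  14 → (12, 'ccdaabc')
  15 → (13, 'cdaabc')
  16 → (8, 'cdcbccdaabc')
  17 → (14, 'daabc')
  18 → (9, 'dcbccdaabc')

SA = [15, 16, 1, 0, 5, 6, 17, 11, 7, 18, 4, 10, 3, 2, 12, 13, 8, 14, 9]
i: (SA[i-1],SA[i]) lcp shared
  1: (15,16) 1 'a'
  2: (16,1) 1 'a'
  3: (1,0) 0 ''
  4: (0,5) 1 'b'
  5: (5,6) 2 'bb'
  6: (6,17) 1 'b'
  7: (17,11) 2 'bc'
  8: (11,7) 2 'bc'
  9: (7,18) 0 ''
  10: (18,4) 1 'c'
  11: (4,10) 2 'cb'
  12: (10,3) 1 'c'
  13: (3,2) 2 'cc'
  14: (2,12) 2 'cc'
  15: (12,13) 1 'c'
  16: (13,8) 2 'cd'
  17: (8,14) 0 ''
  18: (14,9) 1 'd'

n(n+1)/2 = 19·20/2 = 190
Σ LCP = 0 + 1 + 1 + 0 + 1 + 2 + 1 + 2 + 2 + 0 + 1 + 2 + 1 + 2 + 2 + 1 + 2 + 0 + 1 = 22
distinct = 190 − 22 = 168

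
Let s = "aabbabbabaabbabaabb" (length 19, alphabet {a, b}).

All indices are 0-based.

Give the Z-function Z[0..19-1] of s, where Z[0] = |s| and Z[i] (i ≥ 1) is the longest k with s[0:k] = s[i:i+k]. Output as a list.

[19, 1, 0, 0, 1, 0, 0, 1, 0, 6, 1, 0, 0, 1, 0, 4, 1, 0, 0]

Z[0]=19
i=1: fresh scan; Z[1]=1 grow→box=[1,2)
i=2: fresh scan; Z[2]=0
i=3: fresh scan; Z[3]=0
i=4: fresh scan; Z[4]=1 grow→box=[4,5)
i=5: fresh scan; Z[5]=0
i=6: fresh scan; Z[6]=0
i=7: fresh scan; Z[7]=1 grow→box=[7,8)
i=8: fresh scan; Z[8]=0
i=9: fresh scan; Z[9]=6 grow→box=[9,15)
i=10: min(r-i=5, Z[1]=1)=1; Z[10]=1
i=11: min(r-i=4, Z[2]=0)=0; Z[11]=0
i=12: min(r-i=3, Z[3]=0)=0; Z[12]=0
i=13: min(r-i=2, Z[4]=1)=1; Z[13]=1
i=14: min(r-i=1, Z[5]=0)=0; Z[14]=0
i=15: fresh scan; Z[15]=4 grow→box=[15,19)
i=16: min(r-i=3, Z[1]=1)=1; Z[16]=1
i=17: min(r-i=2, Z[2]=0)=0; Z[17]=0
i=18: min(r-i=1, Z[3]=0)=0; Z[18]=0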